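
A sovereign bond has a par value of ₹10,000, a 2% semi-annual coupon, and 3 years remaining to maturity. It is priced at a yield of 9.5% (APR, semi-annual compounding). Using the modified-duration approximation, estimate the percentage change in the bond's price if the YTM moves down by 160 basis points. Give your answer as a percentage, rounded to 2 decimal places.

+4.45%

Periodic yield y = 0.0475. Modified duration first:
  t   CF        PV=CF/(1+0.0475)^t    t·PV
  1       100.00        95.4654        95.4654
  2       100.00        91.1364       182.2728
  3       100.00        87.0037       261.0112
  4       100.00        83.0585       332.2338
  5       100.00        79.2921       396.4604
  6    10,100.00     7,645.3467    45,872.0801
  Σ                  8,081.3028    47,139.5238
P = 8,081.3028; D_Mac = 5.83316 half-year periods = 2.91658 yrs; D_mod = 2.91658/(1+0.0475) = 2.78432 yrs.
ΔP/P ≈ -D_mod · Δy = -2.78432 × (-0.016) = +0.044549 = +4.4549%.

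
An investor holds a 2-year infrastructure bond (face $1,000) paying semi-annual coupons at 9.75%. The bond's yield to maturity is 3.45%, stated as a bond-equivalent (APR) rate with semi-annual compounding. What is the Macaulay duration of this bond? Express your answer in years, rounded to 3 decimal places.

1.873 years

Periodic yield y = 0.01725. Discount each cash flow and weight by its period:
  t   CF        PV=CF/(1+0.01725)^t    t·PV
  1        48.75        47.9233        47.9233
  2        48.75        47.1107        94.2213
  3        48.75        46.3118       138.9354
  4     1,048.75       979.4024     3,917.6097
  Σ                  1,120.7482     4,198.6897
Price P = Σ PV = 1,120.7482.
Macaulay duration = Σ(t·PV) / P = 4,198.6897 / 1,120.7482 = 3.74633 half-year periods.
In years: 3.74633 / 2 = 1.87316 years.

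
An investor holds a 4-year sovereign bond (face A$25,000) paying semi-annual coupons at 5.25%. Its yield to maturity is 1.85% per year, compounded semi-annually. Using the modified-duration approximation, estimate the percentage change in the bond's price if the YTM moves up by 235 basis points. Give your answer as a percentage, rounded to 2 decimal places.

-8.58%

Periodic yield y = 0.00925. Modified duration first:
  t   CF        PV=CF/(1+0.00925)^t    t·PV
  1       656.25       650.2353       650.2353
  2       656.25       644.2758     1,288.5515
  3       656.25       638.3708     1,915.1125
  4       656.25       632.5200     2,530.0801
  5       656.25       626.7228     3,133.6142
  6       656.25       620.9788     3,725.8727
  7       656.25       615.2874     4,307.0117
  8    25,656.25    23,834.3391   190,674.7129
  Σ                 28,262.7301   208,225.1911
P = 28,262.7301; D_Mac = 7.36748 half-year periods = 3.68374 yrs; D_mod = 3.68374/(1+0.00925) = 3.64998 yrs.
ΔP/P ≈ -D_mod · Δy = -3.64998 × (+0.0235) = -0.085775 = -8.5775%.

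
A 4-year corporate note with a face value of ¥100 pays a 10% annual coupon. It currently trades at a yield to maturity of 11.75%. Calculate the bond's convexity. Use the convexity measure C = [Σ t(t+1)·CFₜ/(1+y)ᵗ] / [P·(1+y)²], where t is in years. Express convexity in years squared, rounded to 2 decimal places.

13.22

With y = 0.1175:
  t   CF        PV=CF/(1+0.1175)^t    t·PV        t(t+1)·PV
  1        10.00         8.9485         8.9485          17.8971
  2        10.00         8.0076        16.0153          48.0459
  3        10.00         7.1657        21.4970          85.9882
  4       110.00        70.5347       282.1386       1,410.6931
  Σ                     94.6565       328.5995       1,562.6243
P = 94.6565.
Convexity = Σ t(t+1)·PV / [P·(1+y)²] = 1,562.6243 / (94.6565 × 1.248806) = 13.21931.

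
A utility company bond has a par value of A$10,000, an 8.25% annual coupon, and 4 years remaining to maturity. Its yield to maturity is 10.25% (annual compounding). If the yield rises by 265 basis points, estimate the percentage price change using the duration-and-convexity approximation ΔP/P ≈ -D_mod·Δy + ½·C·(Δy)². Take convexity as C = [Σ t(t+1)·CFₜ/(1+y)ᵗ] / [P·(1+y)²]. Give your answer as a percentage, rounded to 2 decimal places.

With y = 0.1025:
  t   CF        PV=CF/(1+0.1025)^t    t·PV        t(t+1)·PV
  1       825.00       748.2993       748.2993       1,496.5986
  2       825.00       678.7295     1,357.4591       4,072.3773
  3       825.00       615.6277     1,846.8831       7,387.5324
  4    10,825.00     7,326.7861    29,307.1444     146,535.7219
  Σ                  9,369.4427    33,259.7859     159,492.2302
P = 9,369.4427; D_Mac = 3.54981 yrs; D_mod = 3.21979 yrs; C = 14.00453.
Duration effect: -3.21979 × (+0.0265) = -0.085324
Convexity effect: 0.5 × 14.00453 × (0.0265)² = +0.0049173
ΔP/P ≈ -0.085324 + 0.0049173 = -0.080407 = -8.0407%.

-8.04%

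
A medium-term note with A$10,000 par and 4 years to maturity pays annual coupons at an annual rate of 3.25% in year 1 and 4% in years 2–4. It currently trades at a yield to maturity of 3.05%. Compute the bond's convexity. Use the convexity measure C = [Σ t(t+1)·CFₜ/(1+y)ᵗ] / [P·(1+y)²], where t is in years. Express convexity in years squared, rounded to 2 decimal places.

With y = 0.0305:
  t   CF        PV=CF/(1+0.0305)^t    t·PV        t(t+1)·PV
  1       325.00       315.3809       315.3809         630.7618
  2       400.00       376.6726       753.3451       2,260.0354
  3       400.00       365.5241     1,096.5723       4,386.2891
  4    10,400.00     9,222.3448    36,889.3792     184,446.8958
  Σ                 10,279.9223    39,054.6775     191,723.9821
P = 10,279.9223.
Convexity = Σ t(t+1)·PV / [P·(1+y)²] = 191,723.9821 / (10,279.9223 × 1.061930) = 17.56267.

17.56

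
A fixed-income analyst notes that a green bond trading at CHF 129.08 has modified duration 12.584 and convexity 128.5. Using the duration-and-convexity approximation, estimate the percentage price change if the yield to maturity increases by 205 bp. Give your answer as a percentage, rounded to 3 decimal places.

-23.097%

Duration effect: -D_mod·Δy = -12.584 × (+0.0205) = -0.257972
Convexity effect: ½·C·(Δy)² = 0.5 × 128.5 × (0.0205)² = +0.0270010625
ΔP/P ≈ -0.257972 + 0.0270010625 = -0.2309709375
= -23.09709375%.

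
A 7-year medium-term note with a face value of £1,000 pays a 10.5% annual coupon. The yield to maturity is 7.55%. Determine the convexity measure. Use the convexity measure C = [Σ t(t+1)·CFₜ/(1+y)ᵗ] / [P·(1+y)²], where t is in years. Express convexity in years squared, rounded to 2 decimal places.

With y = 0.0755:
  t   CF        PV=CF/(1+0.0755)^t    t·PV        t(t+1)·PV
  1       105.00        97.6290        97.6290         195.2580
  2       105.00        90.7755       181.5509         544.6528
  3       105.00        84.4030       253.2091       1,012.8364
  4       105.00        78.4779       313.9118       1,569.5590
  5       105.00        72.9688       364.8440       2,189.0641
  6       105.00        67.8464       407.0784       2,849.5488
  7     1,105.00       663.8797     4,647.1577      37,177.2620
  Σ                  1,155.9803     6,265.3810      45,538.1811
P = 1,155.9803.
Convexity = Σ t(t+1)·PV / [P·(1+y)²] = 45,538.1811 / (1,155.9803 × 1.156700) = 34.05684.

34.06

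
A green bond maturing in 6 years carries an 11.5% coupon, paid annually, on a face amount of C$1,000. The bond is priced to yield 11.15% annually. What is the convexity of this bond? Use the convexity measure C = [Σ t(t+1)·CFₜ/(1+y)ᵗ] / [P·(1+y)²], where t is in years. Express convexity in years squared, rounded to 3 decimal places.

With y = 0.1115:
  t   CF        PV=CF/(1+0.1115)^t    t·PV        t(t+1)·PV
  1       115.00       103.4638       103.4638         206.9276
  2       115.00        93.0848       186.1697         558.5090
  3       115.00        83.7470       251.2411       1,004.9644
  4       115.00        75.3460       301.3838       1,506.9192
  5       115.00        67.7876       338.9382       2,033.6292
  6     1,115.00       591.3139     3,547.8832      24,835.1825
  Σ                  1,014.7431     4,729.0798      30,146.1318
P = 1,014.7431.
Convexity = Σ t(t+1)·PV / [P·(1+y)²] = 30,146.1318 / (1,014.7431 × 1.235432) = 24.04676.

24.047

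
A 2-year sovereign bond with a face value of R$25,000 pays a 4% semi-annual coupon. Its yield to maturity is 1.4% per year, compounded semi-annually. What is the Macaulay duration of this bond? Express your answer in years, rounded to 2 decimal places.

Periodic yield y = 0.007. Discount each cash flow and weight by its period:
  t   CF        PV=CF/(1+0.007)^t    t·PV
  1       500.00       496.5243       496.5243
  2       500.00       493.0728       986.1456
  3       500.00       489.6453     1,468.9359
  4    25,500.00    24,798.3222    99,193.2888
  Σ                 26,277.5646   102,144.8946
Price P = Σ PV = 26,277.5646.
Macaulay duration = Σ(t·PV) / P = 102,144.8946 / 26,277.5646 = 3.88715 half-year periods.
In years: 3.88715 / 2 = 1.94358 years.

1.94 years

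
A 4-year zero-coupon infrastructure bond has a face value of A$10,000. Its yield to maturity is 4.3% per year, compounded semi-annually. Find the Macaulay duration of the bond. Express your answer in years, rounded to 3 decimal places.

A zero-coupon bond has a single cash flow at maturity, so its Macaulay duration equals its maturity: 4 years.
(Equivalently: 8 semi-annual periods ÷ 2 = 4 years.)

4.000 years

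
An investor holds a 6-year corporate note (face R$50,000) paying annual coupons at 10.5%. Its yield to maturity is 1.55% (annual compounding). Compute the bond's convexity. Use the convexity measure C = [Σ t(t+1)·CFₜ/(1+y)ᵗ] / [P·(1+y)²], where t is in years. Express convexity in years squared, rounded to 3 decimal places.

With y = 0.0155:
  t   CF        PV=CF/(1+0.0155)^t    t·PV        t(t+1)·PV
  1     5,250.00     5,169.8671     5,169.8671      10,339.7341
  2     5,250.00     5,090.9572    10,181.9144      30,545.7433
  3     5,250.00     5,013.2518    15,039.7555      60,159.0218
  4     5,250.00     4,936.7325    19,746.9299      98,734.6493
  5     5,250.00     4,861.3811    24,306.9053     145,841.4318
  6    55,250.00    50,379.3681   302,276.2086   2,115,933.4602
  Σ                 75,451.5577   376,721.5807   2,461,554.0407
P = 75,451.5577.
Convexity = Σ t(t+1)·PV / [P·(1+y)²] = 2,461,554.0407 / (75,451.5577 × 1.031240) = 31.63598.

31.636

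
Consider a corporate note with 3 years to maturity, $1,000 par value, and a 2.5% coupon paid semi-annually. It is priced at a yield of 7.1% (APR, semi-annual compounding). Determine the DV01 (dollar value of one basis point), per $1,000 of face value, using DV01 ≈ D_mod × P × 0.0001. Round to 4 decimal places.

$0.2459

Periodic yield y = 0.0355.
  t   CF        PV=CF/(1+0.0355)^t    t·PV
  1        12.50        12.0715        12.0715
  2        12.50        11.6576        23.3152
  3        12.50        11.2580        33.7739
  4        12.50        10.8720        43.4880
  5        12.50        10.4993        52.4964
  6     1,012.50       821.2860     4,927.7159
  Σ                    877.6443     5,092.8609
P = 877.6443; D_Mac = 5.80288 half-year periods = 2.90144 yrs; D_mod = 2.80197 yrs.
DV01 ≈ 2.80197 × 877.6443 × 0.0001 = 0.245913.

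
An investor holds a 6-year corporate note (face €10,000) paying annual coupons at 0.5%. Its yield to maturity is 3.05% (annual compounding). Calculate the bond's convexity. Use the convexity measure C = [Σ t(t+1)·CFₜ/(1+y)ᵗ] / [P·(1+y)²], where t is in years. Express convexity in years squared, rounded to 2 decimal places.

With y = 0.0305:
  t   CF        PV=CF/(1+0.0305)^t    t·PV        t(t+1)·PV
  1        50.00        48.5201        48.5201          97.0403
  2        50.00        47.0841        94.1681         282.5044
  3        50.00        45.6905       137.0715         548.2861
  4        50.00        44.3382       177.3528         886.7639
  5        50.00        43.0259       215.1295       1,290.7772
  6    10,050.00     8,392.2437    50,353.4620     352,474.2341
  Σ                  8,620.9025    51,025.7041     355,579.6060
P = 8,620.9025.
Convexity = Σ t(t+1)·PV / [P·(1+y)²] = 355,579.6060 / (8,620.9025 × 1.061930) = 38.84080.

38.84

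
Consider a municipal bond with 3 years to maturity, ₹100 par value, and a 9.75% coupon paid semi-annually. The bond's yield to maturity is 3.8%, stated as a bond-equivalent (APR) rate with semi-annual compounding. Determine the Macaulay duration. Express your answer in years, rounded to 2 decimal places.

2.70 years

Periodic yield y = 0.019. Discount each cash flow and weight by its period:
  t   CF        PV=CF/(1+0.019)^t    t·PV
  1        4.875         4.7841         4.7841
  2        4.875         4.6949         9.3898
  3        4.875         4.6074        13.8221
  4        4.875         4.5215        18.0858
  5        4.875         4.4371        22.1857
  6      104.875        93.6757       562.0541
  Σ                    116.7206       630.3216
Price P = Σ PV = 116.7206.
Macaulay duration = Σ(t·PV) / P = 630.3216 / 116.7206 = 5.40026 half-year periods.
In years: 5.40026 / 2 = 2.70013 years.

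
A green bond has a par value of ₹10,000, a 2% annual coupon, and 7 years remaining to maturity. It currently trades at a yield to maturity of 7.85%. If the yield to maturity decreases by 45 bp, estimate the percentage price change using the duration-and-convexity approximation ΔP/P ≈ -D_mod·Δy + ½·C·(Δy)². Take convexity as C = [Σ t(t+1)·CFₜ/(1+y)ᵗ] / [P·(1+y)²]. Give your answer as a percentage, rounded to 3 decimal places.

+2.757%

With y = 0.0785:
  t   CF        PV=CF/(1+0.0785)^t    t·PV        t(t+1)·PV
  1       200.00       185.4427       185.4427         370.8855
  2       200.00       171.9451       343.8901       1,031.6703
  3       200.00       159.4298       478.2895       1,913.1578
  4       200.00       147.8255       591.3021       2,956.5103
  5       200.00       137.0658       685.3292       4,111.9754
  6       200.00       127.0893       762.5360       5,337.7520
  7    10,200.00     6,009.7876    42,068.5134     336,548.1075
  Σ                  6,938.5859    45,115.3030     352,270.0587
P = 6,938.5859; D_Mac = 6.50209 yrs; D_mod = 6.02883 yrs; C = 43.64801.
Duration effect: -6.02883 × (-0.0045) = +0.027130
Convexity effect: 0.5 × 43.64801 × (-0.0045)² = +0.0004419
ΔP/P ≈ +0.027130 + 0.0004419 = +0.027572 = +2.7572%.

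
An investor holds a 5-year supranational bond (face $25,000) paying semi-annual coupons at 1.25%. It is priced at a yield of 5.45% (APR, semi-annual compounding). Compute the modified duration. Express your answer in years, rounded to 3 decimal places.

Periodic yield y = 0.02725. First find Macaulay duration:
  t   CF        PV=CF/(1+0.02725)^t    t·PV
  1       156.25       152.1051       152.1051
  2       156.25       148.0702       296.1404
  3       156.25       144.1423       432.4270
  4       156.25       140.3187       561.2746
  5       156.25       136.5964       682.9820
  6       156.25       132.9729       797.8374
  7       156.25       129.4455       906.1185
  8       156.25       126.0117     1,008.0935
  9       156.25       122.6690     1,104.0206
  10   25,156.25    19,225.7992   192,257.9923
  Σ                 20,458.1310   198,198.9916
P = 20,458.1310; Macaulay duration = 198,198.9916 / 20,458.1310 = 9.68803 half-year periods = 4.84402 years.
Modified duration = D_Mac / (1 + y) = 4.84402 / 1.02725 = 4.71552 years.

4.716 years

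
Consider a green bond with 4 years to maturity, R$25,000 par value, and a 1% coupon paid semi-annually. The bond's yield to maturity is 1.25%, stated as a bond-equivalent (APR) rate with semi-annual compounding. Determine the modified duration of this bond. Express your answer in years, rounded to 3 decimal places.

Periodic yield y = 0.00625. First find Macaulay duration:
  t   CF        PV=CF/(1+0.00625)^t    t·PV
  1       125.00       124.2236       124.2236
  2       125.00       123.4520       246.9041
  3       125.00       122.6852       368.0557
  4       125.00       121.9232       487.6929
  5       125.00       121.1659       605.8297
  6       125.00       120.4134       722.4801
  7       125.00       119.6654       837.6581
  8    25,125.00    23,903.3584   191,226.8673
  Σ                 24,756.8872   194,619.7115
P = 24,756.8872; Macaulay duration = 194,619.7115 / 24,756.8872 = 7.86124 half-year periods = 3.93062 years.
Modified duration = D_Mac / (1 + y) = 3.93062 / 1.00625 = 3.90620 years.

3.906 years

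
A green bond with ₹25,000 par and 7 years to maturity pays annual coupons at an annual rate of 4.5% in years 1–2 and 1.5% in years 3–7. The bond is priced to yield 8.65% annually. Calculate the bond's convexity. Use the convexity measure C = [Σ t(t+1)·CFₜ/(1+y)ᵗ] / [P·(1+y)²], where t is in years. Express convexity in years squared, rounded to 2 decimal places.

40.76

With y = 0.0865:
  t   CF        PV=CF/(1+0.0865)^t    t·PV        t(t+1)·PV
  1     1,125.00     1,035.4349     1,035.4349       2,070.8698
  2     1,125.00       953.0004     1,906.0007       5,718.0021
  3       375.00       292.3762       877.1287       3,508.5149
  4       375.00       269.0992     1,076.3966       5,381.9832
  5       375.00       247.6753     1,238.3763       7,430.2576
  6       375.00       227.9570     1,367.7418       9,574.1929
  7    25,375.00    14,197.0443    99,379.3098     795,034.4787
  Σ                 17,222.5871   106,880.3889     828,718.2991
P = 17,222.5871.
Convexity = Σ t(t+1)·PV / [P·(1+y)²] = 828,718.2991 / (17,222.5871 × 1.180482) = 40.76140.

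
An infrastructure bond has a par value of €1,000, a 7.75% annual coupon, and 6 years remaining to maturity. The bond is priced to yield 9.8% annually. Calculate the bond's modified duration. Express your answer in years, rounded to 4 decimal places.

4.5230 years

Periodic yield y = 0.098. First find Macaulay duration:
  t   CF        PV=CF/(1+0.098)^t    t·PV
  1        77.50        70.5829        70.5829
  2        77.50        64.2831       128.5663
  3        77.50        58.5457       175.6370
  4        77.50        53.3203       213.2811
  5        77.50        48.5613       242.8063
  6     1,077.50       614.8982     3,689.3893
  Σ                    910.1914     4,520.2629
P = 910.1914; Macaulay duration = 4,520.2629 / 910.1914 = 4.96628 years.
Modified duration = D_Mac / (1 + y) = 4.96628 / 1.098 = 4.52302 years.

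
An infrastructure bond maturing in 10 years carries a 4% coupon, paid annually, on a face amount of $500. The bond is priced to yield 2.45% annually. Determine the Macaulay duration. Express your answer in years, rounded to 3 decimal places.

8.548 years

Periodic yield y = 0.0245. Discount each cash flow and weight by its year:
  t   CF        PV=CF/(1+0.0245)^t    t·PV
  1        20.00        19.5217        19.5217
  2        20.00        19.0549        38.1097
  3        20.00        18.5992        55.7976
  4        20.00        18.1544        72.6176
  5        20.00        17.7203        88.6013
  6        20.00        17.2965       103.7790
  7        20.00        16.8829       118.1801
  8        20.00        16.4791       131.8330
  9        20.00        16.0850       144.7654
  10      520.00       408.2101     4,082.1007
  Σ                    568.0041     4,855.3063
Price P = Σ PV = 568.0041.
Macaulay duration = Σ(t·PV) / P = 4,855.3063 / 568.0041 = 8.54801 years.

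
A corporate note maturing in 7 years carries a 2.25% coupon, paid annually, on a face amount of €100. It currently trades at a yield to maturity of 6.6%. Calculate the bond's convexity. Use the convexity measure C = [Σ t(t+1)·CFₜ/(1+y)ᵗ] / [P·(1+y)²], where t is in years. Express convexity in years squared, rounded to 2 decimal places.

With y = 0.066:
  t   CF        PV=CF/(1+0.066)^t    t·PV        t(t+1)·PV
  1         2.25         2.1107         2.1107           4.2214
  2         2.25         1.9800         3.9600          11.8801
  3         2.25         1.8574         5.5723          22.2891
  4         2.25         1.7424         6.9697          34.8485
  5         2.25         1.6345         8.1727          49.0363
  6         2.25         1.5333         9.2001          64.4004
  7       102.25        65.3677       457.5736       3,660.5885
  Σ                     76.2261       493.5590       3,847.2642
P = 76.2261.
Convexity = Σ t(t+1)·PV / [P·(1+y)²] = 3,847.2642 / (76.2261 × 1.136356) = 44.41544.

44.42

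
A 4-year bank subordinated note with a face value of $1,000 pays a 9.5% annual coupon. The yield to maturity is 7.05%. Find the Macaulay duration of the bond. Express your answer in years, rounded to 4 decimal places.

Periodic yield y = 0.0705. Discount each cash flow and weight by its year:
  t   CF        PV=CF/(1+0.0705)^t    t·PV
  1        95.00        88.7436        88.7436
  2        95.00        82.8992       165.7984
  3        95.00        77.4397       232.3191
  4     1,095.00       833.8106     3,335.2426
  Σ                  1,082.8931     3,822.1036
Price P = Σ PV = 1,082.8931.
Macaulay duration = Σ(t·PV) / P = 3,822.1036 / 1,082.8931 = 3.52953 years.

3.5295 years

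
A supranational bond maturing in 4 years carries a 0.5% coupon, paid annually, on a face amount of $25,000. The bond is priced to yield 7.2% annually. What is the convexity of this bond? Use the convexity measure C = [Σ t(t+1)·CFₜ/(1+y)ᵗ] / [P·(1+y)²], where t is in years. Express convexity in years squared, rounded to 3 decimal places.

17.204

With y = 0.072:
  t   CF        PV=CF/(1+0.072)^t    t·PV        t(t+1)·PV
  1       125.00       116.6045       116.6045         233.2090
  2       125.00       108.7728       217.5457         652.6370
  3       125.00       101.4672       304.4016       1,217.6063
  4    25,125.00    19,025.0992    76,100.3966     380,501.9832
  Σ                 19,351.9437    76,738.9484     382,605.4355
P = 19,351.9437.
Convexity = Σ t(t+1)·PV / [P·(1+y)²] = 382,605.4355 / (19,351.9437 × 1.149184) = 17.20430.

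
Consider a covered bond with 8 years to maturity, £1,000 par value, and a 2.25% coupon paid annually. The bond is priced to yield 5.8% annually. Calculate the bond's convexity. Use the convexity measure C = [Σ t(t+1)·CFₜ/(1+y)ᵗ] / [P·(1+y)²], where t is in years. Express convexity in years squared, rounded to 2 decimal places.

57.06

With y = 0.058:
  t   CF        PV=CF/(1+0.058)^t    t·PV        t(t+1)·PV
  1        22.50        21.2665        21.2665          42.5331
  2        22.50        20.1007        40.2014         120.6042
  3        22.50        18.9988        56.9963         227.9853
  4        22.50        17.9573        71.8290         359.1450
  5        22.50        16.9728        84.8641         509.1848
  6        22.50        16.0424        96.2542         673.7795
  7        22.50        15.1629       106.1404         849.1235
  8     1,022.50       651.2953     5,210.3628      46,893.2649
  Σ                    777.7967     5,687.9148      49,675.6203
P = 777.7967.
Convexity = Σ t(t+1)·PV / [P·(1+y)²] = 49,675.6203 / (777.7967 × 1.119364) = 57.05660.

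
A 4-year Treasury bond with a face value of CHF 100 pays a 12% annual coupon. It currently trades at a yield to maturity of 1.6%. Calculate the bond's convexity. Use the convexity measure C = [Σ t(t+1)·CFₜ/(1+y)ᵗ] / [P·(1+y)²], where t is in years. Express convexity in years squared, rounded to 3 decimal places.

16.144

With y = 0.016:
  t   CF        PV=CF/(1+0.016)^t    t·PV        t(t+1)·PV
  1        12.00        11.8110        11.8110          23.6220
  2        12.00        11.6250        23.2500          69.7501
  3        12.00        11.4420        34.3259         137.3034
  4       112.00       105.1098       420.4392       2,102.1959
  Σ                    139.9878       489.8261       2,332.8715
P = 139.9878.
Convexity = Σ t(t+1)·PV / [P·(1+y)²] = 2,332.8715 / (139.9878 × 1.032256) = 16.14408.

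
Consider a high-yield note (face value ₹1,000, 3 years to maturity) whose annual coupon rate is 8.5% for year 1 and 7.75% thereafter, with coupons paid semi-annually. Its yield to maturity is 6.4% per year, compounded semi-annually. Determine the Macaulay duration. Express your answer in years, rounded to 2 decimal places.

2.73 years

Periodic yield y = 0.032. Discount each cash flow and weight by its period:
  t   CF        PV=CF/(1+0.032)^t    t·PV
  1        42.50        41.1822        41.1822
  2        42.50        39.9052        79.8104
  3        38.75        35.2560       105.7679
  4        38.75        34.1628       136.6510
  5        38.75        33.1034       165.5172
  6     1,038.75       859.8701     5,159.2207
  Σ                  1,043.4797     5,688.1494
Price P = Σ PV = 1,043.4797.
Macaulay duration = Σ(t·PV) / P = 5,688.1494 / 1,043.4797 = 5.45114 half-year periods.
In years: 5.45114 / 2 = 2.72557 years.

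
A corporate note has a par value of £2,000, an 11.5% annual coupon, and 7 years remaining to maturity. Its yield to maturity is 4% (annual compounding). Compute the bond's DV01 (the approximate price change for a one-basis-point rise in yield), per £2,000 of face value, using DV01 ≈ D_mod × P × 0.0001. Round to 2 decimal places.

£1.53

Periodic yield y = 0.04.
  t   CF        PV=CF/(1+0.04)^t    t·PV
  1       230.00       221.1538       221.1538
  2       230.00       212.6479       425.2959
  3       230.00       204.4692       613.4075
  4       230.00       196.6050       786.4199
  5       230.00       189.0432       945.2162
  6       230.00       181.7723     1,090.6340
  7     2,230.00     1,694.6167    11,862.3171
  Σ                  2,900.3082    15,944.4443
P = 2,900.3082; D_Mac = 5.49750 yrs; D_mod = 5.28606 yrs.
DV01 ≈ 5.28606 × 2,900.3082 × 0.0001 = 1.533120.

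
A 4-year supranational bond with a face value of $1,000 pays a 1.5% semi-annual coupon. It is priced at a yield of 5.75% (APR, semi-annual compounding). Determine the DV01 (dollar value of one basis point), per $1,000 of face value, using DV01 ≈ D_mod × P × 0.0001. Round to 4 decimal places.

Periodic yield y = 0.02875.
  t   CF        PV=CF/(1+0.02875)^t    t·PV
  1         7.50         7.2904         7.2904
  2         7.50         7.0867        14.1733
  3         7.50         6.8886        20.6658
  4         7.50         6.6961        26.7844
  5         7.50         6.5090        32.5448
  6         7.50         6.3271        37.9624
  7         7.50         6.1502        43.0517
  8     1,007.50       803.0938     6,424.7503
  Σ                    850.0418     6,607.2232
P = 850.0418; D_Mac = 7.77282 half-year periods = 3.88641 yrs; D_mod = 3.77780 yrs.
DV01 ≈ 3.77780 × 850.0418 × 0.0001 = 0.321129.

$0.3211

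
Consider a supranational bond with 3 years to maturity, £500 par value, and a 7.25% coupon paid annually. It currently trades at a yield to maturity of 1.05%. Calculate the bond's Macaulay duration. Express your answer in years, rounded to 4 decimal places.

2.8186 years

Periodic yield y = 0.0105. Discount each cash flow and weight by its year:
  t   CF        PV=CF/(1+0.0105)^t    t·PV
  1        36.25        35.8733        35.8733
  2        36.25        35.5006        71.0011
  3       536.25       519.7067     1,559.1202
  Σ                    591.0806     1,665.9947
Price P = Σ PV = 591.0806.
Macaulay duration = Σ(t·PV) / P = 1,665.9947 / 591.0806 = 2.81856 years.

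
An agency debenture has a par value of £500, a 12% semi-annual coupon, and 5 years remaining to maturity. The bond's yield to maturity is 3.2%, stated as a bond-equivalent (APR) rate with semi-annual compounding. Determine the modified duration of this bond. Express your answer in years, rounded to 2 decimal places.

4.03 years

Periodic yield y = 0.016. First find Macaulay duration:
  t   CF        PV=CF/(1+0.016)^t    t·PV
  1        30.00        29.5276        29.5276
  2        30.00        29.0626        58.1251
  3        30.00        28.6049        85.8146
  4        30.00        28.1544       112.6176
  5        30.00        27.7110       138.5552
  6        30.00        27.2746       163.6478
  7        30.00        26.8451       187.9158
  8        30.00        26.4224       211.3789
  9        30.00        26.0063       234.0563
  10      530.00       452.2086     4,522.0857
  Σ                    701.8174     5,743.7247
P = 701.8174; Macaulay duration = 5,743.7247 / 701.8174 = 8.18407 half-year periods = 4.09204 years.
Modified duration = D_Mac / (1 + y) = 4.09204 / 1.016 = 4.02759 years.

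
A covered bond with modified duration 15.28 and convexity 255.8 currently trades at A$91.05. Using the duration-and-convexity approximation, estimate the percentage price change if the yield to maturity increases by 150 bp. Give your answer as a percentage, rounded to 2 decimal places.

Duration effect: -D_mod·Δy = -15.28 × (+0.015) = -0.229200
Convexity effect: ½·C·(Δy)² = 0.5 × 255.8 × (0.015)² = +0.0287775
ΔP/P ≈ -0.229200 + 0.0287775 = -0.2004225
= -20.04225%.

-20.04%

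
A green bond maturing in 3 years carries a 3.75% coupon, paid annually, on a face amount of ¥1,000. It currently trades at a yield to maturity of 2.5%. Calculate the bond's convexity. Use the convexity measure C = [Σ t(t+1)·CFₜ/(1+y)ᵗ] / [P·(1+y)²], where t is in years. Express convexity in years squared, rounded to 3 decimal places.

10.889

With y = 0.025:
  t   CF        PV=CF/(1+0.025)^t    t·PV        t(t+1)·PV
  1        37.50        36.5854        36.5854          73.1707
  2        37.50        35.6930        71.3861         214.1582
  3     1,037.50       963.4219     2,890.2657      11,561.0627
  Σ                  1,035.7003     2,998.2371      11,848.3916
P = 1,035.7003.
Convexity = Σ t(t+1)·PV / [P·(1+y)²] = 11,848.3916 / (1,035.7003 × 1.050625) = 10.88874.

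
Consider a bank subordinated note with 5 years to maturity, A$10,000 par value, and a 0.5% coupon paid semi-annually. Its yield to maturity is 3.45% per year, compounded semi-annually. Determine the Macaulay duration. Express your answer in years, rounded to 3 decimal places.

4.939 years

Periodic yield y = 0.01725. Discount each cash flow and weight by its period:
  t   CF        PV=CF/(1+0.01725)^t    t·PV
  1        25.00        24.5761        24.5761
  2        25.00        24.1593        48.3186
  3        25.00        23.7496        71.2489
  4        25.00        23.3469        93.3876
  5        25.00        22.9510       114.7550
  6        25.00        22.5618       135.3708
  7        25.00        22.1792       155.2545
  8        25.00        21.8031       174.4249
  9        25.00        21.4334       192.9004
  10   10,025.00     8,449.0406    84,490.4058
  Σ                  8,655.8010    85,500.6426
Price P = Σ PV = 8,655.8010.
Macaulay duration = Σ(t·PV) / P = 85,500.6426 / 8,655.8010 = 9.87784 half-year periods.
In years: 9.87784 / 2 = 4.93892 years.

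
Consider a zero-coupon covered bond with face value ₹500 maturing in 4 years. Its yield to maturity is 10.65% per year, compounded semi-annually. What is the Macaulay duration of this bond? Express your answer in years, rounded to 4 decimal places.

4.0000 years

A zero-coupon bond has a single cash flow at maturity, so its Macaulay duration equals its maturity: 4 years.
(Equivalently: 8 semi-annual periods ÷ 2 = 4 years.)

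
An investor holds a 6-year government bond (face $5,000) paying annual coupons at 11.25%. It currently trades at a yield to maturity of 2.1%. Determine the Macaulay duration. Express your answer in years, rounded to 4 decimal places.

4.9356 years

Periodic yield y = 0.021. Discount each cash flow and weight by its year:
  t   CF        PV=CF/(1+0.021)^t    t·PV
  1       562.50       550.9305       550.9305
  2       562.50       539.5989     1,079.1978
  3       562.50       528.5004     1,585.5011
  4       562.50       517.6301     2,070.5206
  5       562.50       506.9835     2,534.9174
  6     5,562.50     4,910.3853    29,462.3118
  Σ                  7,554.0287    37,283.3792
Price P = Σ PV = 7,554.0287.
Macaulay duration = Σ(t·PV) / P = 37,283.3792 / 7,554.0287 = 4.93556 years.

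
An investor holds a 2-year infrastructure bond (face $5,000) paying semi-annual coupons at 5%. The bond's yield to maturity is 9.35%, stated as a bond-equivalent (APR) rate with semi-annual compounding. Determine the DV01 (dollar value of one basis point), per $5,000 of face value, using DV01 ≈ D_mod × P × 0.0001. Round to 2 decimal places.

Periodic yield y = 0.04675.
  t   CF        PV=CF/(1+0.04675)^t    t·PV
  1       125.00       119.4172       119.4172
  2       125.00       114.0838       228.1677
  3       125.00       108.9886       326.9658
  4     5,125.00     4,268.9591    17,075.8363
  Σ                  4,611.4488    17,750.3870
P = 4,611.4488; D_Mac = 3.84920 half-year periods = 1.92460 yrs; D_mod = 1.83864 yrs.
DV01 ≈ 1.83864 × 4,611.4488 × 0.0001 = 0.847881.

$0.85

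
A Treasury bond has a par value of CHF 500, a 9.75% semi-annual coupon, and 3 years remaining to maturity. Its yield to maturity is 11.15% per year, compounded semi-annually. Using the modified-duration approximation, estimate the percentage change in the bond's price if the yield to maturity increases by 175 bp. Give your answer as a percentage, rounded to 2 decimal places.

-4.42%

Periodic yield y = 0.05575. Modified duration first:
  t   CF        PV=CF/(1+0.05575)^t    t·PV
  1       24.375        23.0879        23.0879
  2       24.375        21.8687        43.7373
  3       24.375        20.7139        62.1416
  4       24.375        19.6201        78.4802
  5       24.375        18.5840        92.9200
  6      524.375       378.6827     2,272.0961
  Σ                    482.5571     2,572.4631
P = 482.5571; D_Mac = 5.33090 half-year periods = 2.66545 yrs; D_mod = 2.66545/(1+0.05575) = 2.52470 yrs.
ΔP/P ≈ -D_mod · Δy = -2.52470 × (+0.0175) = -0.044182 = -4.4182%.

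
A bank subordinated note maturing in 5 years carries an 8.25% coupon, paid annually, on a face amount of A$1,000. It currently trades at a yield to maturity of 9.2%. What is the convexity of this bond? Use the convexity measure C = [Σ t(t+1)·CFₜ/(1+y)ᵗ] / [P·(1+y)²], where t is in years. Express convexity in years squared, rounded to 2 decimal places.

20.37

With y = 0.092:
  t   CF        PV=CF/(1+0.092)^t    t·PV        t(t+1)·PV
  1        82.50        75.5495        75.5495         151.0989
  2        82.50        69.1845       138.3690         415.1069
  3        82.50        63.3557       190.0672         760.2690
  4        82.50        58.0181       232.0723       1,160.3617
  5     1,082.50       697.1315     3,485.6576      20,913.9453
  Σ                    963.2393     4,121.7155      23,400.7818
P = 963.2393.
Convexity = Σ t(t+1)·PV / [P·(1+y)²] = 23,400.7818 / (963.2393 × 1.192464) = 20.37281.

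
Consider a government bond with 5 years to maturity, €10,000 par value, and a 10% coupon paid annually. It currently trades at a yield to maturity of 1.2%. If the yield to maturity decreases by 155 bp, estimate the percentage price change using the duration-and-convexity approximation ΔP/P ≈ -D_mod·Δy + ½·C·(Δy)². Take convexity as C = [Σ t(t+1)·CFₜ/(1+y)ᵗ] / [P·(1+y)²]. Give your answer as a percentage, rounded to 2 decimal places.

With y = 0.012:
  t   CF        PV=CF/(1+0.012)^t    t·PV        t(t+1)·PV
  1     1,000.00       988.1423       988.1423       1,976.2846
  2     1,000.00       976.4252     1,952.8504       5,858.5511
  3     1,000.00       964.8470     2,894.5411      11,578.1643
  4     1,000.00       953.4062     3,813.6246      19,068.1230
  5    11,000.00    10,363.1103    51,815.5517     310,893.3105
  Σ                 14,245.9310    61,464.7101     349,374.4335
P = 14,245.9310; D_Mac = 4.31454 yrs; D_mod = 4.26338 yrs; C = 23.94635.
Duration effect: -4.26338 × (-0.0155) = +0.066082
Convexity effect: 0.5 × 23.94635 × (-0.0155)² = +0.0028766
ΔP/P ≈ +0.066082 + 0.0028766 = +0.068959 = +6.8959%.

+6.90%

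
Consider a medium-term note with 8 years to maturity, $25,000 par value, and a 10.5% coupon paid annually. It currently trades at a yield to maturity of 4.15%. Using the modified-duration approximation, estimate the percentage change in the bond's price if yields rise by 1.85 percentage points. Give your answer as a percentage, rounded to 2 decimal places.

Periodic yield y = 0.0415. Modified duration first:
  t   CF        PV=CF/(1+0.0415)^t    t·PV
  1     2,625.00     2,520.4033     2,520.4033
  2     2,625.00     2,419.9743     4,839.9487
  3     2,625.00     2,323.5471     6,970.6414
  4     2,625.00     2,230.9622     8,923.8488
  5     2,625.00     2,142.0664    10,710.3322
  6     2,625.00     2,056.7129    12,340.2771
  7     2,625.00     1,974.7603    13,823.3221
  8    27,625.00    19,953.9138   159,631.3106
  Σ                 35,622.3403   219,760.0841
P = 35,622.3403; D_Mac = 6.16916 yrs; D_mod = 6.16916/(1+0.0415) = 5.92335 yrs.
ΔP/P ≈ -D_mod · Δy = -5.92335 × (+0.0185) = -0.109582 = -10.9582%.

-10.96%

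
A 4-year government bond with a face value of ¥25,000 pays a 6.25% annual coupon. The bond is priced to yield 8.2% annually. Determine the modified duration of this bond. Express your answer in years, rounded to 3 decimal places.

3.371 years

Periodic yield y = 0.082. First find Macaulay duration:
  t   CF        PV=CF/(1+0.082)^t    t·PV
  1     1,562.50     1,444.0850     1,444.0850
  2     1,562.50     1,334.6442     2,669.2884
  3     1,562.50     1,233.4974     3,700.4922
  4    26,562.50    19,380.2736    77,521.0945
  Σ                 23,392.5003    85,334.9602
P = 23,392.5003; Macaulay duration = 85,334.9602 / 23,392.5003 = 3.64796 years.
Modified duration = D_Mac / (1 + y) = 3.64796 / 1.082 = 3.37150 years.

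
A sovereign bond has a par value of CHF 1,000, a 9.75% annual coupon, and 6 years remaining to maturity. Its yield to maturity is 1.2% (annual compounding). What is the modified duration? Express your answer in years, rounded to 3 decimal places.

4.987 years

Periodic yield y = 0.012. First find Macaulay duration:
  t   CF        PV=CF/(1+0.012)^t    t·PV
  1        97.50        96.3439        96.3439
  2        97.50        95.2015       190.4029
  3        97.50        94.0726       282.2178
  4        97.50        92.9571       371.8284
  5        97.50        91.8548       459.2742
  6     1,097.50     1,021.6954     6,130.1726
  Σ                  1,492.1253     7,530.2398
P = 1,492.1253; Macaulay duration = 7,530.2398 / 1,492.1253 = 5.04665 years.
Modified duration = D_Mac / (1 + y) = 5.04665 / 1.012 = 4.98681 years.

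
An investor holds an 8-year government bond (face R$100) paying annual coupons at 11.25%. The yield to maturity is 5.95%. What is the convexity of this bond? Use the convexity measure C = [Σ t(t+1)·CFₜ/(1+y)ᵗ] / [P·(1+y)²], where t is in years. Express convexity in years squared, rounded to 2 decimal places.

43.04

With y = 0.0595:
  t   CF        PV=CF/(1+0.0595)^t    t·PV        t(t+1)·PV
  1        11.25        10.6182        10.6182          21.2364
  2        11.25        10.0219        20.0438          60.1315
  3        11.25         9.4591        28.3773         113.5092
  4        11.25         8.9279        35.7115         178.5577
  5        11.25         8.4265        42.1325         252.7953
  6        11.25         7.9533        47.7197         334.0381
  7        11.25         7.5066        52.5465         420.3720
  8       111.25        70.0636       560.5086       5,044.5778
  Σ                    132.9771       797.6583       6,425.2181
P = 132.9771.
Convexity = Σ t(t+1)·PV / [P·(1+y)²] = 6,425.2181 / (132.9771 × 1.122540) = 43.04364.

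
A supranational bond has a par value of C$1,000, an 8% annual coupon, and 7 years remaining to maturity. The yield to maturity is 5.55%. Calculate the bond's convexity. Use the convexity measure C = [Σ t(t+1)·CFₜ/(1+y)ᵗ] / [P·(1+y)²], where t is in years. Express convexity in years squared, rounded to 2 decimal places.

With y = 0.0555:
  t   CF        PV=CF/(1+0.0555)^t    t·PV        t(t+1)·PV
  1        80.00        75.7935        75.7935         151.5869
  2        80.00        71.8081       143.6162         430.8487
  3        80.00        68.0323       204.0970         816.3878
  4        80.00        64.4551       257.8203       1,289.1013
  5        80.00        61.0659       305.3295       1,831.9772
  6        80.00        57.8550       347.1297       2,429.9081
  7     1,080.00       739.9734     5,179.8136      41,438.5088
  Σ                  1,138.9832     6,513.5998      48,388.3188
P = 1,138.9832.
Convexity = Σ t(t+1)·PV / [P·(1+y)²] = 48,388.3188 / (1,138.9832 × 1.114080) = 38.13351.

38.13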